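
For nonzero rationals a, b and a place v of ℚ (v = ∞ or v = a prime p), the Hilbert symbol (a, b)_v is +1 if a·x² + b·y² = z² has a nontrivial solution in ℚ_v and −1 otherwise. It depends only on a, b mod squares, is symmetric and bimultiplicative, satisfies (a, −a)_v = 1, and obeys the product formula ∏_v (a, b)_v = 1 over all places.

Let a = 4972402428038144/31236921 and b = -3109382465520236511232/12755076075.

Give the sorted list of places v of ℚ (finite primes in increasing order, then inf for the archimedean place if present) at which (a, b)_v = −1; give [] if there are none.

[3, 17]

Mod squares: a ≡ 11, b ≡ -10659. Check v ∈ {∞, 2, 3, 5, 7, 11, 17, 19, 23}.
v=23: a=23^-2·(≡17), b=23^-2·(≡12) mod 23; (17|23)=-1, (12|23)=+1; (−1)^{-2·-2·11}·(-1)^-2·(+1)^-2 = +1.
v=2: v_2(a)=10, v_2(b)=14; units ≡ 3, 5 (mod 8); ε·ε+αω+βω = 1·0+10·1+14·1 ≡ 0  ⇒  (a,b)_2 = +1.
v=3: a=3^-10·(≡2), b=3^-9·(≡2) mod 3; (2|3)=-1, (2|3)=-1; (−1)^{-10·-9·1}·(-1)^-9·(-1)^-10 = -1.
v=11: a=11^5·(≡4), b=11^7·(≡6) mod 11; (4|11)=+1, (6|11)=-1; (−1)^{5·7·5}·(+1)^7·(-1)^5 = +1.
v=7: a=7^0·(≡4), b=7^-2·(≡2) mod 7; (4|7)=+1, (2|7)=+1; (−1)^{0·-2·3}·(+1)^-2·(+1)^0 = +1.
v=∞: 11 > 0 and -10659 < 0  ⇒  (a,b)_∞ = +1.
v=19: a=19^2·(≡11), b=19^3·(≡17) mod 19; (11|19)=+1, (17|19)=+1; (−1)^{2·3·9}·(+1)^3·(+1)^2 = +1.
v=17: a=17^4·(≡10), b=17^5·(≡1) mod 17; (10|17)=-1, (1|17)=+1; (−1)^{4·5·8}·(-1)^5·(+1)^4 = -1.
v=5: a=5^0·(≡4), b=5^-2·(≡1) mod 5; (4|5)=+1, (1|5)=+1; (−1)^{0·-2·2}·(+1)^-2·(+1)^0 = +1.
Ram(11, -10659) = {3, 17}; no ℚ_3-point on the conic.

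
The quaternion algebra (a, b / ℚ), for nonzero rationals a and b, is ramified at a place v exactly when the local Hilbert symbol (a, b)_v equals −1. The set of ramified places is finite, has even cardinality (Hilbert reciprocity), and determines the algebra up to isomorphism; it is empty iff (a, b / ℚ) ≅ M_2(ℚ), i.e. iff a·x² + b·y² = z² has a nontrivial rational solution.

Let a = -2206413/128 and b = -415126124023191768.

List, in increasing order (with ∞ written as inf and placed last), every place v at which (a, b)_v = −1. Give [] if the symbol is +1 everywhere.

[11, 17, 19, inf]

(a, b) ≡ (-490314, -21318) mod (ℚ^×)²; places V = {2, 3, 11, 17, 19, 23, ∞}.
(a,b)_11: α=1, u≡5; β=3, v≡1 (mod 11); (5|11)=+1, (1|11)=+1; sign (−1)^1·+1^3·+1^1 = -1.
(a,b)_3: α=3, u≡2; β=7, v≡1 (mod 3); (2|3)=-1, (1|3)=+1; sign (−1)^1·-1^7·+1^3 = +1.
(a,b)_23: α=1, u≡9; β=2, v≡2 (mod 23); (9|23)=+1, (2|23)=+1; sign (−1)^0·+1^2·+1^1 = +1.
(a,b)_17: α=1, u≡12; β=3, v≡15 (mod 17); (12|17)=-1, (15|17)=+1; sign (−1)^0·-1^3·+1^1 = -1.
(a,b)_2: α=-7, β=3; u≡3, v≡5 (mod 8); ε(u)ε(v)=1·0, αω(v)=-7·1, βω(u)=3·1; sum ≡ 0  ⇒  +1.
(a,b)_∞: sgn(-490314)=−, sgn(-21318)=−, so -1.
(a,b)_19: α=1, u≡15; β=3, v≡15 (mod 19); (15|19)=-1, (15|19)=-1; sign (−1)^1·-1^3·-1^1 = -1.
|Ram(-490314, -21318)| = 4, even; anisotropic at {11, 17, 19, ∞}.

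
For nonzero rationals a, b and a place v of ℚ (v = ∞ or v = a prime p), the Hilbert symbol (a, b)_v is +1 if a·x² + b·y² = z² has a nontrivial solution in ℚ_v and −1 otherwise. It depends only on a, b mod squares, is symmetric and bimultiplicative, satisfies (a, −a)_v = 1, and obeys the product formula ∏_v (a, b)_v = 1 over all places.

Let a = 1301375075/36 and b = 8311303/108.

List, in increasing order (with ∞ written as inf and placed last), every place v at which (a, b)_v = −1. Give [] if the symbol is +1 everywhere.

(a, b) ≡ (1062347, 69069) mod (ℚ^×)²; places V = {2, 3, 5, 7, 11, 13, 17, 19, 23, ∞}.
(a,b)_13: α=1, u≡12; β=1, v≡1 (mod 13); (12|13)=+1, (1|13)=+1; sign (−1)^0·+1^1·+1^1 = +1.
(a,b)_23: α=1, u≡20; β=1, v≡12 (mod 23); (20|23)=-1, (12|23)=+1; sign (−1)^1·-1^1·+1^1 = +1.
(a,b)_5: α=2, u≡3; β=0, v≡1 (mod 5); (3|5)=-1, (1|5)=+1; sign (−1)^0·-1^0·+1^2 = +1.
(a,b)_3: α=-2, u≡2; β=-3, v≡1 (mod 3); (2|3)=-1, (1|3)=+1; sign (−1)^0·-1^-3·+1^-2 = -1.
(a,b)_17: α=1, u≡8; β=0, v≡9 (mod 17); (8|17)=+1, (9|17)=+1; sign (−1)^0·+1^0·+1^1 = +1.
(a,b)_7: α=2, u≡3; β=1, v≡1 (mod 7); (3|7)=-1, (1|7)=+1; sign (−1)^0·-1^1·+1^2 = -1.
(a,b)_11: α=1, u≡7; β=1, v≡3 (mod 11); (7|11)=-1, (3|11)=+1; sign (−1)^1·-1^1·+1^1 = +1.
(a,b)_∞: sgn(1062347)=+, sgn(69069)=+, so +1.
(a,b)_19: α=1, u≡18; β=2, v≡4 (mod 19); (18|19)=-1, (4|19)=+1; sign (−1)^0·-1^2·+1^1 = +1.
(a,b)_2: α=-2, β=-2; u≡3, v≡5 (mod 8); ε(u)ε(v)=1·0, αω(v)=-2·1, βω(u)=-2·1; sum ≡ 0  ⇒  +1.
|Ram(1062347, 69069)| = 2, even; anisotropic at {3, 7}.

[3, 7]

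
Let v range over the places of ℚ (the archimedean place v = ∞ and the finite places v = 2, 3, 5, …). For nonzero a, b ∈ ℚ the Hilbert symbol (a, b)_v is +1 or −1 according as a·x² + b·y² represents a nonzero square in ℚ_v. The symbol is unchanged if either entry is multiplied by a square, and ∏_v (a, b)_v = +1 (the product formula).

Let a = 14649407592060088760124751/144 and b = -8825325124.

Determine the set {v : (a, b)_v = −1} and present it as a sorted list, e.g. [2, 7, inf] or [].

[2, 11, 17, 29]

(a, b) ≡ (24871, -124729) mod (ℚ^×)²; places V = {2, 3, 7, 11, 17, 19, 23, 29, ∞}.
(a,b)_7: α=5, u≡1; β=2, v≡1 (mod 7); (1|7)=+1, (1|7)=+1; sign (−1)^0·+1^2·+1^5 = +1.
(a,b)_19: α=5, u≡4; β=2, v≡17 (mod 19); (4|19)=+1, (17|19)=+1; sign (−1)^0·+1^2·+1^5 = +1.
(a,b)_2: α=-4, β=2; u≡7, v≡7 (mod 8); ε(u)ε(v)=1·1, αω(v)=-4·0, βω(u)=2·0; sum ≡ 1  ⇒  -1.
(a,b)_∞: sgn(24871)=+, sgn(-124729)=−, so +1.
(a,b)_29: α=2, u≡18; β=1, v≡7 (mod 29); (18|29)=-1, (7|29)=+1; sign (−1)^0·-1^1·+1^2 = -1.
(a,b)_23: α=2, u≡18; β=1, v≡17 (mod 23); (18|23)=+1, (17|23)=-1; sign (−1)^0·+1^1·-1^2 = +1.
(a,b)_11: α=5, u≡2; β=1, v≡8 (mod 11); (2|11)=-1, (8|11)=-1; sign (−1)^1·-1^1·-1^5 = -1.
(a,b)_3: α=-2, u≡1; β=0, v≡2 (mod 3); (1|3)=+1, (2|3)=-1; sign (−1)^0·+1^0·-1^-2 = +1.
(a,b)_17: α=3, u≡2; β=1, v≡14 (mod 17); (2|17)=+1, (14|17)=-1; sign (−1)^0·+1^1·-1^3 = -1.
Ram(24871, -124729) = {2, 11, 17, 29}; no ℚ_2-point on the conic.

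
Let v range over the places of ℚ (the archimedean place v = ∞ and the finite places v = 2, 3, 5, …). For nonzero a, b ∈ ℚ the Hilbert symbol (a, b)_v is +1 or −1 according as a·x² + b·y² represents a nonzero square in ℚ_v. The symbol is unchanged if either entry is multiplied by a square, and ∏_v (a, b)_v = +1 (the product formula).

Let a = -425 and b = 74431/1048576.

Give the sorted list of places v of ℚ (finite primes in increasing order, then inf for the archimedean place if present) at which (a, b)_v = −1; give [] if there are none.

(a, b) ≡ (-17, 31) mod (ℚ^×)²; places V = {2, 5, 7, 17, 31, ∞}.
(a,b)_2: α=0, β=-20; u≡7, v≡7 (mod 8); ε(u)ε(v)=1·1, αω(v)=0·0, βω(u)=-20·0; sum ≡ 1  ⇒  -1.
(a,b)_17: α=1, u≡9; β=0, v≡12 (mod 17); (9|17)=+1, (12|17)=-1; sign (−1)^0·+1^0·-1^1 = -1.
(a,b)_5: α=2, u≡3; β=0, v≡1 (mod 5); (3|5)=-1, (1|5)=+1; sign (−1)^0·-1^0·+1^2 = +1.
(a,b)_31: α=0, u≡9; β=1, v≡14 (mod 31); (9|31)=+1, (14|31)=+1; sign (−1)^0·+1^1·+1^0 = +1.
(a,b)_7: α=0, u≡2; β=4, v≡6 (mod 7); (2|7)=+1, (6|7)=-1; sign (−1)^0·+1^4·-1^0 = +1.
(a,b)_∞: sgn(-17)=−, sgn(31)=+, so +1.
(-17, 31 / ℚ) ramifies at {2, 17}: a division algebra.

[2, 17]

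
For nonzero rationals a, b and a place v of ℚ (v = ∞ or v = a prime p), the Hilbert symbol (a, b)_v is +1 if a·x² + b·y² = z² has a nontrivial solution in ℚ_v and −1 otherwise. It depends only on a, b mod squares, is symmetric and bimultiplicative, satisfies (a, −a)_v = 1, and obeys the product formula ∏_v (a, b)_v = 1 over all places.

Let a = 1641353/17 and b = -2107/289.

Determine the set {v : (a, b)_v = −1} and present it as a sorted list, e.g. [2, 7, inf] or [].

[19, 43]

(a, b) ≡ (569449, -43) mod (ℚ^×)²; places V = {2, 7, 17, 19, 41, 43, ∞}.
(a,b)_19: α=1, u≡3; β=0, v≡10 (mod 19); (3|19)=-1, (10|19)=-1; sign (−1)^0·-1^0·-1^1 = -1.
(a,b)_17: α=-1, u≡3; β=-2, v≡1 (mod 17); (3|17)=-1, (1|17)=+1; sign (−1)^0·-1^-2·+1^-1 = +1.
(a,b)_2: α=0, β=0; u≡1, v≡5 (mod 8); ε(u)ε(v)=0·0, αω(v)=0·1, βω(u)=0·0; sum ≡ 0  ⇒  +1.
(a,b)_43: α=1, u≡22; β=1, v≡22 (mod 43); (22|43)=-1, (22|43)=-1; sign (−1)^1·-1^1·-1^1 = -1.
(a,b)_41: α=1, u≡1; β=0, v≡33 (mod 41); (1|41)=+1, (33|41)=+1; sign (−1)^0·+1^0·+1^1 = +1.
(a,b)_7: α=2, u≡3; β=2, v≡3 (mod 7); (3|7)=-1, (3|7)=-1; sign (−1)^0·-1^2·-1^2 = +1.
(a,b)_∞: sgn(569449)=+, sgn(-43)=−, so +1.
|Ram(569449, -43)| = 2, even; anisotropic at {19, 43}.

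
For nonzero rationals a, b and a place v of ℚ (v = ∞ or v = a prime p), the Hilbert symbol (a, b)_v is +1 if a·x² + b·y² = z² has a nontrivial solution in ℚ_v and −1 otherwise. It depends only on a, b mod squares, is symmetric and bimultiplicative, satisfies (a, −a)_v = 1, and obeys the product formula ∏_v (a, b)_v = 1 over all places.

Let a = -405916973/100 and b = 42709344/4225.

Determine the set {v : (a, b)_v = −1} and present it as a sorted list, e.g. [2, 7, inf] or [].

[7, 11, 17, 37]

(a, b) ≡ (-1404557, 6) mod (ℚ^×)²; places V = {2, 3, 5, 7, 11, 13, 17, 23, 29, 37, ∞}.
(a,b)_13: α=0, u≡5; β=-2, v≡11 (mod 13); (5|13)=-1, (11|13)=-1; sign (−1)^0·-1^-2·-1^0 = +1.
(a,b)_17: α=3, u≡9; β=0, v≡12 (mod 17); (9|17)=+1, (12|17)=-1; sign (−1)^0·+1^0·-1^3 = -1.
(a,b)_∞: sgn(-1404557)=−, sgn(6)=+, so +1.
(a,b)_23: α=0, u≡20; β=2, v≡9 (mod 23); (20|23)=-1, (9|23)=+1; sign (−1)^0·-1^2·+1^0 = +1.
(a,b)_7: α=1, u≡4; β=0, v≡5 (mod 7); (4|7)=+1, (5|7)=-1; sign (−1)^0·+1^0·-1^1 = -1.
(a,b)_2: α=-2, β=5; u≡3, v≡3 (mod 8); ε(u)ε(v)=1·1, αω(v)=-2·1, βω(u)=5·1; sum ≡ 0  ⇒  +1.
(a,b)_11: α=1, u≡3; β=0, v≡7 (mod 11); (3|11)=+1, (7|11)=-1; sign (−1)^0·+1^0·-1^1 = -1.
(a,b)_5: α=-2, u≡3; β=-2, v≡1 (mod 5); (3|5)=-1, (1|5)=+1; sign (−1)^0·-1^-2·+1^-2 = +1.
(a,b)_29: α=1, u≡27; β=2, v≡22 (mod 29); (27|29)=-1, (22|29)=+1; sign (−1)^0·-1^2·+1^1 = +1.
(a,b)_37: α=1, u≡4; β=0, v≡19 (mod 37); (4|37)=+1, (19|37)=-1; sign (−1)^0·+1^0·-1^1 = -1.
(a,b)_3: α=0, u≡1; β=1, v≡2 (mod 3); (1|3)=+1, (2|3)=-1; sign (−1)^0·+1^1·-1^0 = +1.
|Ram(-1404557, 6)| = 4, even; anisotropic at {7, 11, 17, 37}.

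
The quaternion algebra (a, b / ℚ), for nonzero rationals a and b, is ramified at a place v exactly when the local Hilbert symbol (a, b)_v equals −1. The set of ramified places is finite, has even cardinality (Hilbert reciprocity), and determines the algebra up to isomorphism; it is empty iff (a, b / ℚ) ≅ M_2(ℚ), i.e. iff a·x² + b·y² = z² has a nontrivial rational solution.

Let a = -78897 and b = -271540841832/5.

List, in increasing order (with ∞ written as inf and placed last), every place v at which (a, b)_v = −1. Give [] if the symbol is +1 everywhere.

[2, 5, 13, inf]

(a, b) ≡ (-273, -2210) mod (ℚ^×)²; places V = {2, 3, 5, 7, 13, 17, ∞}.
(a,b)_7: α=1, u≡6; β=0, v≡4 (mod 7); (6|7)=-1, (4|7)=+1; sign (−1)^0·-1^0·+1^1 = +1.
(a,b)_17: α=2, u≡16; β=3, v≡12 (mod 17); (16|17)=+1, (12|17)=-1; sign (−1)^0·+1^3·-1^2 = +1.
(a,b)_3: α=1, u≡2; β=12, v≡1 (mod 3); (2|3)=-1, (1|3)=+1; sign (−1)^0·-1^12·+1^1 = +1.
(a,b)_2: α=0, β=3; u≡7, v≡7 (mod 8); ε(u)ε(v)=1·1, αω(v)=0·0, βω(u)=3·0; sum ≡ 1  ⇒  -1.
(a,b)_∞: sgn(-273)=−, sgn(-2210)=−, so -1.
(a,b)_13: α=1, u≡2; β=1, v≡12 (mod 13); (2|13)=-1, (12|13)=+1; sign (−1)^0·-1^1·+1^1 = -1.
(a,b)_5: α=0, u≡3; β=-1, v≡3 (mod 5); (3|5)=-1, (3|5)=-1; sign (−1)^0·-1^-1·-1^0 = -1.
|Ram(-273, -2210)| = 4, even; anisotropic at {2, 5, 13, ∞}.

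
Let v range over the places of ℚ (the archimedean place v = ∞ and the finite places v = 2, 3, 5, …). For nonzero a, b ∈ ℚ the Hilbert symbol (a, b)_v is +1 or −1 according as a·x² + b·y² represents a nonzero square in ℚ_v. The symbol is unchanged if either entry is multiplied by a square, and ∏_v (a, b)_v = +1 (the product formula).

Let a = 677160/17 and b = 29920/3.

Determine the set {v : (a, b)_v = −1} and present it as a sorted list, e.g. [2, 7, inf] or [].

(a, b) ≡ (35530, 5610) mod (ℚ^×)²; places V = {2, 3, 5, 11, 17, 19, ∞}.
(a,b)_5: α=1, u≡1; β=1, v≡3 (mod 5); (1|5)=+1, (3|5)=-1; sign (−1)^0·+1^1·-1^1 = -1.
(a,b)_2: α=3, β=5; u≡5, v≡5 (mod 8); ε(u)ε(v)=0·0, αω(v)=3·1, βω(u)=5·1; sum ≡ 0  ⇒  +1.
(a,b)_11: α=1, u≡8; β=1, v≡1 (mod 11); (8|11)=-1, (1|11)=+1; sign (−1)^1·-1^1·+1^1 = +1.
(a,b)_19: α=1, u≡2; β=0, v≡11 (mod 19); (2|19)=-1, (11|19)=+1; sign (−1)^0·-1^0·+1^1 = +1.
(a,b)_17: α=-1, u≡16; β=1, v≡3 (mod 17); (16|17)=+1, (3|17)=-1; sign (−1)^0·+1^1·-1^-1 = -1.
(a,b)_3: α=4, u≡1; β=-1, v≡1 (mod 3); (1|3)=+1, (1|3)=+1; sign (−1)^0·+1^-1·+1^4 = +1.
(a,b)_∞: sgn(35530)=+, sgn(5610)=+, so +1.
(35530, 5610 / ℚ) ramifies at {5, 17}: a division algebra.

[5, 17]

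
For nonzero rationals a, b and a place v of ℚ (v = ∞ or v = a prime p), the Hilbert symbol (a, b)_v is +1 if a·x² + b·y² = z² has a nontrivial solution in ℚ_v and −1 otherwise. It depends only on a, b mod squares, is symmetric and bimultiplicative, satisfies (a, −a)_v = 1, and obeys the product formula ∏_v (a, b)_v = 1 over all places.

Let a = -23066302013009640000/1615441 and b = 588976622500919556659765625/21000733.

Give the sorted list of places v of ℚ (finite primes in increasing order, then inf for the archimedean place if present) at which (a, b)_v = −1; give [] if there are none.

(a, b) ≡ (-561, 7293) mod (ℚ^×)²; places V = {2, 3, 5, 7, 11, 13, 17, 19, 31, 41, ∞}.
(a,b)_∞: sgn(-561)=−, sgn(7293)=+, so +1.
(a,b)_17: α=1, u≡16; β=1, v≡16 (mod 17); (16|17)=+1, (16|17)=+1; sign (−1)^0·+1^1·+1^1 = +1.
(a,b)_19: α=2, u≡4; β=2, v≡11 (mod 19); (4|19)=+1, (11|19)=+1; sign (−1)^0·+1^2·+1^2 = +1.
(a,b)_5: α=4, u≡1; β=8, v≡3 (mod 5); (1|5)=+1, (3|5)=-1; sign (−1)^0·+1^8·-1^4 = +1.
(a,b)_11: α=5, u≡4; β=7, v≡1 (mod 11); (4|11)=+1, (1|11)=+1; sign (−1)^1·+1^7·+1^5 = -1.
(a,b)_31: α=-2, u≡20; β=-2, v≡4 (mod 31); (20|31)=+1, (4|31)=+1; sign (−1)^0·+1^-2·+1^-2 = +1.
(a,b)_13: α=0, u≡11; β=-1, v≡2 (mod 13); (11|13)=-1, (2|13)=-1; sign (−1)^0·-1^-1·-1^0 = -1.
(a,b)_7: α=4, u≡6; β=8, v≡6 (mod 7); (6|7)=-1, (6|7)=-1; sign (−1)^0·-1^8·-1^4 = +1.
(a,b)_3: α=5, u≡2; β=7, v≡1 (mod 3); (2|3)=-1, (1|3)=+1; sign (−1)^1·-1^7·+1^5 = +1.
(a,b)_41: α=-2, u≡14; β=-2, v≡33 (mod 41); (14|41)=-1, (33|41)=+1; sign (−1)^0·-1^-2·+1^-2 = +1.
(a,b)_2: α=6, β=0; u≡7, v≡5 (mod 8); ε(u)ε(v)=1·0, αω(v)=6·1, βω(u)=0·0; sum ≡ 0  ⇒  +1.
(-561, 7293 / ℚ) ramifies at {11, 13}: a division algebra.

[11, 13]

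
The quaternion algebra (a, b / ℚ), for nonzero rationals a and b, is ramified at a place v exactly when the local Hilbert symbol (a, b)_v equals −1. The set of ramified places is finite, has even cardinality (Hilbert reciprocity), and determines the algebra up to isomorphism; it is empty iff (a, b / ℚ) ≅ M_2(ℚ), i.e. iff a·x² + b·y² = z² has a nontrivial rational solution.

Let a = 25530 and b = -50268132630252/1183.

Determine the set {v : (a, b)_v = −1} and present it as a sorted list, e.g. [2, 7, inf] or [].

Mod squares: a ≡ 25530, b ≡ -8029. Check v ∈ {∞, 2, 3, 5, 7, 13, 23, 31, 37, 41}.
v=7: a=7^0·(≡1), b=7^-1·(≡2) mod 7; (1|7)=+1, (2|7)=+1; (−1)^{0·-1·3}·(+1)^-1·(+1)^0 = +1.
v=37: a=37^1·(≡24), b=37^3·(≡20) mod 37; (24|37)=-1, (20|37)=-1; (−1)^{1·3·18}·(-1)^3·(-1)^1 = +1.
v=41: a=41^0·(≡28), b=41^2·(≡15) mod 41; (28|41)=-1, (15|41)=-1; (−1)^{0·2·20}·(-1)^2·(-1)^0 = +1.
v=3: a=3^1·(≡2), b=3^2·(≡2) mod 3; (2|3)=-1, (2|3)=-1; (−1)^{1·2·1}·(-1)^2·(-1)^1 = -1.
v=5: a=5^1·(≡1), b=5^0·(≡1) mod 5; (1|5)=+1, (1|5)=+1; (−1)^{1·0·2}·(+1)^0·(+1)^1 = +1.
v=23: a=23^1·(≡6), b=23^2·(≡20) mod 23; (6|23)=+1, (20|23)=-1; (−1)^{1·2·11}·(+1)^2·(-1)^1 = -1.
v=31: a=31^0·(≡17), b=31^1·(≡14) mod 31; (17|31)=-1, (14|31)=+1; (−1)^{0·1·15}·(-1)^1·(+1)^0 = -1.
v=2: v_2(a)=1, v_2(b)=2; units ≡ 5, 3 (mod 8); ε·ε+αω+βω = 0·1+1·1+2·1 ≡ 1  ⇒  (a,b)_2 = -1.
v=∞: 25530 > 0 and -8029 < 0  ⇒  (a,b)_∞ = +1.
v=13: a=13^0·(≡11), b=13^-2·(≡5) mod 13; (11|13)=-1, (5|13)=-1; (−1)^{0·-2·6}·(-1)^-2·(-1)^0 = +1.
(25530, -8029 / ℚ) ramifies at {2, 3, 23, 31}: a division algebra.

[2, 3, 23, 31]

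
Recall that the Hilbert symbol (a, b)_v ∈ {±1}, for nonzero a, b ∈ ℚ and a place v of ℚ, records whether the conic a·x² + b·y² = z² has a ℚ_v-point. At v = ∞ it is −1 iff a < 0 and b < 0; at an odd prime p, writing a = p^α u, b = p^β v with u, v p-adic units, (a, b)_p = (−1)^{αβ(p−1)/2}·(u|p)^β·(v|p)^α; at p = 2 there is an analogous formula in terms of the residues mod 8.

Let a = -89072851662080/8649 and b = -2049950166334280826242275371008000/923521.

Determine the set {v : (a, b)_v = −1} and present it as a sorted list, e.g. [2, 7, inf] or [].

[2, 13, 19, 29, 43, inf]

(a, b) ≡ (-963825005, -1033505) mod (ℚ^×)²; places V = {2, 3, 5, 11, 13, 19, 23, 29, 31, 43, 47, ∞}.
(a,b)_43: α=1, u≡5; β=3, v≡2 (mod 43); (5|43)=-1, (2|43)=-1; sign (−1)^1·-1^3·-1^1 = -1.
(a,b)_29: α=1, u≡11; β=2, v≡8 (mod 29); (11|29)=-1, (8|29)=-1; sign (−1)^0·-1^2·-1^1 = -1.
(a,b)_13: α=1, u≡5; β=2, v≡7 (mod 13); (5|13)=-1, (7|13)=-1; sign (−1)^0·-1^2·-1^1 = -1.
(a,b)_5: α=1, u≡1; β=3, v≡1 (mod 5); (1|5)=+1, (1|5)=+1; sign (−1)^0·+1^3·+1^1 = +1.
(a,b)_47: α=1, u≡11; β=2, v≡27 (mod 47); (11|47)=-1, (27|47)=+1; sign (−1)^0·-1^2·+1^1 = +1.
(a,b)_19: α=2, u≡2; β=5, v≡10 (mod 19); (2|19)=-1, (10|19)=-1; sign (−1)^0·-1^5·-1^2 = -1.
(a,b)_2: α=8, β=14; u≡3, v≡7 (mod 8); ε(u)ε(v)=1·1, αω(v)=8·0, βω(u)=14·1; sum ≡ 1  ⇒  -1.
(a,b)_23: α=1, u≡3; β=3, v≡5 (mod 23); (3|23)=+1, (5|23)=-1; sign (−1)^1·+1^3·-1^1 = +1.
(a,b)_11: α=1, u≡9; β=3, v≡6 (mod 11); (9|11)=+1, (6|11)=-1; sign (−1)^1·+1^3·-1^1 = +1.
(a,b)_31: α=-2, u≡7; β=-4, v≡1 (mod 31); (7|31)=+1, (1|31)=+1; sign (−1)^0·+1^-4·+1^-2 = +1.
(a,b)_3: α=-2, u≡1; β=0, v≡1 (mod 3); (1|3)=+1, (1|3)=+1; sign (−1)^0·+1^0·+1^-2 = +1.
(a,b)_∞: sgn(-963825005)=−, sgn(-1033505)=−, so -1.
Ram(-963825005, -1033505) = {2, 13, 19, 29, 43, ∞}; no ℚ_2-point on the conic.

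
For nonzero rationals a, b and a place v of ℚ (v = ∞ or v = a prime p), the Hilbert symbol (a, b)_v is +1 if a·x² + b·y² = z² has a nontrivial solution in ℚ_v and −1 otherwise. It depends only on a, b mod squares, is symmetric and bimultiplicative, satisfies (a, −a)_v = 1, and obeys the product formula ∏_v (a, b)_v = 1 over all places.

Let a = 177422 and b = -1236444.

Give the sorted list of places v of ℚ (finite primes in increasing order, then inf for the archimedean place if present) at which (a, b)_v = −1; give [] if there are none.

Mod squares: a ≡ 177422, b ≡ -309111. Check v ∈ {∞, 2, 3, 7, 11, 17, 19, 23, 29}.
v=11: a=11^0·(≡3), b=11^1·(≡5) mod 11; (3|11)=+1, (5|11)=+1; (−1)^{0·1·5}·(+1)^1·(+1)^0 = +1.
v=3: a=3^0·(≡2), b=3^1·(≡1) mod 3; (2|3)=-1, (1|3)=+1; (−1)^{0·1·1}·(-1)^1·(+1)^0 = -1.
v=2: v_2(a)=1, v_2(b)=2; units ≡ 7, 1 (mod 8); ε·ε+αω+βω = 1·0+1·0+2·0 ≡ 0  ⇒  (a,b)_2 = +1.
v=23: a=23^1·(≡9), b=23^0·(≡13) mod 23; (9|23)=+1, (13|23)=+1; (−1)^{1·0·11}·(+1)^0·(+1)^1 = +1.
v=19: a=19^1·(≡9), b=19^1·(≡18) mod 19; (9|19)=+1, (18|19)=-1; (−1)^{1·1·9}·(+1)^1·(-1)^1 = +1.
v=7: a=7^1·(≡6), b=7^0·(≡1) mod 7; (6|7)=-1, (1|7)=+1; (−1)^{1·0·3}·(-1)^0·(+1)^1 = +1.
v=17: a=17^0·(≡10), b=17^1·(≡11) mod 17; (10|17)=-1, (11|17)=-1; (−1)^{0·1·8}·(-1)^1·(-1)^0 = -1.
v=29: a=29^1·(≡28), b=29^1·(≡23) mod 29; (28|29)=+1, (23|29)=+1; (−1)^{1·1·14}·(+1)^1·(+1)^1 = +1.
v=∞: 177422 > 0 and -309111 < 0  ⇒  (a,b)_∞ = +1.
Ram(177422, -309111) = {3, 17}; no ℚ_3-point on the conic.

[3, 17]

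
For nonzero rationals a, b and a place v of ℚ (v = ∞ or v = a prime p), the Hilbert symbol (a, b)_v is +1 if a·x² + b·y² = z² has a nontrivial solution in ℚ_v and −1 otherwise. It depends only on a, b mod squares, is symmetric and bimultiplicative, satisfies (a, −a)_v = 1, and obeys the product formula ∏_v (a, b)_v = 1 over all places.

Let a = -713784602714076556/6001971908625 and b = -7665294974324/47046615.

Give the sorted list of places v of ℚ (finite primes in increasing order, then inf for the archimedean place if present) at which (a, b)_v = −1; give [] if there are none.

[5, 7, 19, inf]

(a, b) ≡ (-12785955, -3315) mod (ℚ^×)²; places V = {2, 3, 5, 7, 11, 13, 17, 19, 23, 29, ∞}.
(a,b)_13: α=7, u≡7; β=5, v≡11 (mod 13); (7|13)=-1, (11|13)=-1; sign (−1)^0·-1^5·-1^7 = +1.
(a,b)_3: α=-7, u≡1; β=-1, v≡2 (mod 3); (1|3)=+1, (2|3)=-1; sign (−1)^1·+1^-1·-1^-7 = +1.
(a,b)_17: α=1, u≡2; β=1, v≡15 (mod 17); (2|17)=+1, (15|17)=+1; sign (−1)^0·+1^1·+1^1 = +1.
(a,b)_∞: sgn(-12785955)=−, sgn(-3315)=−, so -1.
(a,b)_19: α=3, u≡11; β=2, v≡15 (mod 19); (11|19)=+1, (15|19)=-1; sign (−1)^0·+1^2·-1^3 = -1.
(a,b)_23: α=-2, u≡17; β=-2, v≡7 (mod 23); (17|23)=-1, (7|23)=-1; sign (−1)^0·-1^-2·-1^-2 = +1.
(a,b)_7: α=-3, u≡4; β=-2, v≡6 (mod 7); (4|7)=+1, (6|7)=-1; sign (−1)^0·+1^-2·-1^-3 = -1.
(a,b)_5: α=-3, u≡1; β=-1, v≡2 (mod 5); (1|5)=+1, (2|5)=-1; sign (−1)^0·+1^-1·-1^-3 = -1.
(a,b)_2: α=2, β=2; u≡5, v≡5 (mod 8); ε(u)ε(v)=0·0, αω(v)=2·1, βω(u)=2·1; sum ≡ 0  ⇒  +1.
(a,b)_11: α=-2, u≡5; β=-2, v≡10 (mod 11); (5|11)=+1, (10|11)=-1; sign (−1)^0·+1^-2·-1^-2 = +1.
(a,b)_29: α=3, u≡26; β=2, v≡16 (mod 29); (26|29)=-1, (16|29)=+1; sign (−1)^0·-1^2·+1^3 = +1.
(-12785955, -3315 / ℚ) ramifies at {5, 7, 19, ∞}: a division algebra.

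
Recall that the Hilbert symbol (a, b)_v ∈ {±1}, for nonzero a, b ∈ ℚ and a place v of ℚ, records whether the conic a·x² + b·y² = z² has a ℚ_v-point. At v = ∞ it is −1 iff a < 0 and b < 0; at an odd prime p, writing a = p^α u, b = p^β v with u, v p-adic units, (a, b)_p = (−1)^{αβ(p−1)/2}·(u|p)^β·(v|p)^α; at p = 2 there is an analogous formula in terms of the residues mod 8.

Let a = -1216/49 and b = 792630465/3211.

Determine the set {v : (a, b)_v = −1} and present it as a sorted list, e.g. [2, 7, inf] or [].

[3, 29]

Mod squares: a ≡ -19, b ≡ 90915. Check v ∈ {∞, 2, 3, 5, 7, 11, 13, 19, 29, 37}.
v=13: a=13^0·(≡11), b=13^-2·(≡7) mod 13; (11|13)=-1, (7|13)=-1; (−1)^{0·-2·6}·(-1)^-2·(-1)^0 = +1.
v=∞: -19 < 0 and 90915 > 0  ⇒  (a,b)_∞ = +1.
v=2: v_2(a)=6, v_2(b)=0; units ≡ 5, 3 (mod 8); ε·ε+αω+βω = 0·1+6·1+0·1 ≡ 0  ⇒  (a,b)_2 = +1.
v=3: a=3^0·(≡2), b=3^1·(≡2) mod 3; (2|3)=-1, (2|3)=-1; (−1)^{0·1·1}·(-1)^1·(-1)^0 = -1.
v=5: a=5^0·(≡1), b=5^1·(≡3) mod 5; (1|5)=+1, (3|5)=-1; (−1)^{0·1·2}·(+1)^1·(-1)^0 = +1.
v=19: a=19^1·(≡8), b=19^-1·(≡1) mod 19; (8|19)=-1, (1|19)=+1; (−1)^{1·-1·9}·(-1)^-1·(+1)^1 = +1.
v=7: a=7^-2·(≡2), b=7^0·(≡5) mod 7; (2|7)=+1, (5|7)=-1; (−1)^{-2·0·3}·(+1)^0·(-1)^-2 = +1.
v=29: a=29^0·(≡3), b=29^1·(≡12) mod 29; (3|29)=-1, (12|29)=-1; (−1)^{0·1·14}·(-1)^1·(-1)^0 = -1.
v=11: a=11^0·(≡1), b=11^3·(≡3) mod 11; (1|11)=+1, (3|11)=+1; (−1)^{0·3·5}·(+1)^3·(+1)^0 = +1.
v=37: a=37^0·(≡22), b=37^2·(≡22) mod 37; (22|37)=-1, (22|37)=-1; (−1)^{0·2·18}·(-1)^2·(-1)^0 = +1.
Ram(-19, 90915) = {3, 29}; no ℚ_3-point on the conic.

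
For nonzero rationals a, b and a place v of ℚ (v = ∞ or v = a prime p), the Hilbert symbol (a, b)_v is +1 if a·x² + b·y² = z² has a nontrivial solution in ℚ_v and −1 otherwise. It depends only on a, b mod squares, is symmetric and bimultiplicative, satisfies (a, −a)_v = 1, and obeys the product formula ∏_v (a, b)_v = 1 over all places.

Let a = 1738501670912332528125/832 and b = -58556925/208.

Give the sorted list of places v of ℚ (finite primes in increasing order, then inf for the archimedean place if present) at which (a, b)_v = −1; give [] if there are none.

(a, b) ≡ (36465, -4641) mod (ℚ^×)²; places V = {2, 3, 5, 7, 11, 13, 17, ∞}.
(a,b)_7: α=2, u≡1; β=1, v≡1 (mod 7); (1|7)=+1, (1|7)=+1; sign (−1)^0·+1^1·+1^2 = +1.
(a,b)_17: α=3, u≡14; β=1, v≡8 (mod 17); (14|17)=-1, (8|17)=+1; sign (−1)^0·-1^1·+1^3 = -1.
(a,b)_5: α=5, u≡2; β=2, v≡1 (mod 5); (2|5)=-1, (1|5)=+1; sign (−1)^0·-1^2·+1^5 = +1.
(a,b)_2: α=-6, β=-4; u≡1, v≡7 (mod 8); ε(u)ε(v)=0·1, αω(v)=-6·0, βω(u)=-4·0; sum ≡ 0  ⇒  +1.
(a,b)_3: α=15, u≡2; β=9, v≡1 (mod 3); (2|3)=-1, (1|3)=+1; sign (−1)^1·-1^9·+1^15 = +1.
(a,b)_11: α=5, u≡5; β=0, v≡9 (mod 11); (5|11)=+1, (9|11)=+1; sign (−1)^0·+1^0·+1^5 = +1.
(a,b)_∞: sgn(36465)=+, sgn(-4641)=−, so +1.
(a,b)_13: α=-1, u≡12; β=-1, v≡5 (mod 13); (12|13)=+1, (5|13)=-1; sign (−1)^0·+1^-1·-1^-1 = -1.
Ram(36465, -4641) = {13, 17}; no ℚ_13-point on the conic.

[13, 17]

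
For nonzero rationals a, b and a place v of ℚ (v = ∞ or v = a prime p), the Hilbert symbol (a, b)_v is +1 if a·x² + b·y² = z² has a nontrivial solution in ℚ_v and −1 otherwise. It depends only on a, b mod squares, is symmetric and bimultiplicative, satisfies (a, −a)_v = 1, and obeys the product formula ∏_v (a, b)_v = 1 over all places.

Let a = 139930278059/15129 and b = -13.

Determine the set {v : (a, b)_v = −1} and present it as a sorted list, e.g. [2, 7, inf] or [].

(a, b) ≡ (6842891, -13) mod (ℚ^×)²; places V = {2, 3, 11, 13, 17, 23, 37, 41, 43, ∞}.
(a,b)_43: α=1, u≡39; β=0, v≡30 (mod 43); (39|43)=-1, (30|43)=-1; sign (−1)^0·-1^0·-1^1 = -1.
(a,b)_3: α=-2, u≡2; β=0, v≡2 (mod 3); (2|3)=-1, (2|3)=-1; sign (−1)^0·-1^0·-1^-2 = +1.
(a,b)_17: α=1, u≡11; β=0, v≡4 (mod 17); (11|17)=-1, (4|17)=+1; sign (−1)^0·-1^0·+1^1 = +1.
(a,b)_11: α=3, u≡9; β=0, v≡9 (mod 11); (9|11)=+1, (9|11)=+1; sign (−1)^0·+1^0·+1^3 = +1.
(a,b)_37: α=1, u≡14; β=0, v≡24 (mod 37); (14|37)=-1, (24|37)=-1; sign (−1)^0·-1^0·-1^1 = -1.
(a,b)_13: α=2, u≡9; β=1, v≡12 (mod 13); (9|13)=+1, (12|13)=+1; sign (−1)^0·+1^1·+1^2 = +1.
(a,b)_41: α=-2, u≡10; β=0, v≡28 (mod 41); (10|41)=+1, (28|41)=-1; sign (−1)^0·+1^0·-1^-2 = +1.
(a,b)_2: α=0, β=0; u≡3, v≡3 (mod 8); ε(u)ε(v)=1·1, αω(v)=0·1, βω(u)=0·1; sum ≡ 1  ⇒  -1.
(a,b)_23: α=1, u≡9; β=0, v≡10 (mod 23); (9|23)=+1, (10|23)=-1; sign (−1)^0·+1^0·-1^1 = -1.
(a,b)_∞: sgn(6842891)=+, sgn(-13)=−, so +1.
(6842891, -13 / ℚ) ramifies at {2, 23, 37, 43}: a division algebra.

[2, 23, 37, 43]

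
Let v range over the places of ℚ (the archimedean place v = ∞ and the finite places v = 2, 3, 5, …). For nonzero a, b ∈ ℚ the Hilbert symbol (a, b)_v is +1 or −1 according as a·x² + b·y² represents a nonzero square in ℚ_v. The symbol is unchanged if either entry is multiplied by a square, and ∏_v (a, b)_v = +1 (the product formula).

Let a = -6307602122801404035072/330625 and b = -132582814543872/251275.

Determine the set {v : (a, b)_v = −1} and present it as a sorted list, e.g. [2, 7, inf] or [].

[3, 7, 19, inf]

(a, b) ≡ (-9367, -74613) mod (ℚ^×)²; places V = {2, 3, 5, 7, 11, 17, 19, 23, 29, ∞}.
(a,b)_17: α=1, u≡6; β=1, v≡14 (mod 17); (6|17)=-1, (14|17)=-1; sign (−1)^0·-1^1·-1^1 = +1.
(a,b)_∞: sgn(-9367)=−, sgn(-74613)=−, so -1.
(a,b)_29: α=5, u≡13; β=2, v≡9 (mod 29); (13|29)=+1, (9|29)=+1; sign (−1)^0·+1^2·+1^5 = +1.
(a,b)_2: α=14, β=12; u≡1, v≡3 (mod 8); ε(u)ε(v)=0·1, αω(v)=14·1, βω(u)=12·0; sum ≡ 0  ⇒  +1.
(a,b)_7: α=2, u≡6; β=1, v≡2 (mod 7); (6|7)=-1, (2|7)=+1; sign (−1)^0·-1^1·+1^2 = -1.
(a,b)_11: α=4, u≡9; β=3, v≡9 (mod 11); (9|11)=+1, (9|11)=+1; sign (−1)^0·+1^3·+1^4 = +1.
(a,b)_3: α=4, u≡2; β=5, v≡2 (mod 3); (2|3)=-1, (2|3)=-1; sign (−1)^0·-1^5·-1^4 = -1.
(a,b)_23: α=-2, u≡14; β=-2, v≡22 (mod 23); (14|23)=-1, (22|23)=-1; sign (−1)^0·-1^-2·-1^-2 = +1.
(a,b)_19: α=1, u≡1; β=-1, v≡17 (mod 19); (1|19)=+1, (17|19)=+1; sign (−1)^1·+1^-1·+1^1 = -1.
(a,b)_5: α=-4, u≡2; β=-2, v≡3 (mod 5); (2|5)=-1, (3|5)=-1; sign (−1)^0·-1^-2·-1^-4 = +1.
(-9367, -74613 / ℚ) ramifies at {3, 7, 19, ∞}: a division algebra.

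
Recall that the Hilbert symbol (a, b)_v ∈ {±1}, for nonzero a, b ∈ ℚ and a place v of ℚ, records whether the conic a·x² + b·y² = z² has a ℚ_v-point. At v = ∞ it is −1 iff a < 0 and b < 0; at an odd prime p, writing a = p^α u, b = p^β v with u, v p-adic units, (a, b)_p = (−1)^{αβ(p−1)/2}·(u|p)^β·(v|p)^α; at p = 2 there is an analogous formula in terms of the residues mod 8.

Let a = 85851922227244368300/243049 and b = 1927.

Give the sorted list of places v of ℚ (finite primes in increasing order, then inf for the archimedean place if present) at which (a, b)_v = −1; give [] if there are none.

[2, 19, 41, 47]

Mod squares: a ≡ 58251283, b ≡ 1927. Check v ∈ {∞, 2, 3, 5, 7, 17, 19, 29, 37, 41, 43, 47}.
v=17: a=17^-2·(≡13), b=17^0·(≡6) mod 17; (13|17)=+1, (6|17)=-1; (−1)^{-2·0·8}·(+1)^0·(-1)^-2 = +1.
v=2: v_2(a)=2, v_2(b)=0; units ≡ 3, 7 (mod 8); ε·ε+αω+βω = 1·1+2·0+0·1 ≡ 1  ⇒  (a,b)_2 = -1.
v=∞: 58251283 > 0 and 1927 > 0  ⇒  (a,b)_∞ = +1.
v=47: a=47^3·(≡45), b=47^1·(≡41) mod 47; (45|47)=-1, (41|47)=-1; (−1)^{3·1·23}·(-1)^1·(-1)^3 = -1.
v=19: a=19^1·(≡7), b=19^0·(≡8) mod 19; (7|19)=+1, (8|19)=-1; (−1)^{1·0·9}·(+1)^0·(-1)^1 = -1.
v=37: a=37^1·(≡26), b=37^0·(≡3) mod 37; (26|37)=+1, (3|37)=+1; (−1)^{1·0·18}·(+1)^0·(+1)^1 = +1.
v=5: a=5^2·(≡3), b=5^0·(≡2) mod 5; (3|5)=-1, (2|5)=-1; (−1)^{2·0·2}·(-1)^0·(-1)^2 = +1.
v=43: a=43^1·(≡23), b=43^0·(≡35) mod 43; (23|43)=+1, (35|43)=+1; (−1)^{1·0·21}·(+1)^0·(+1)^1 = +1.
v=29: a=29^-2·(≡27), b=29^0·(≡13) mod 29; (27|29)=-1, (13|29)=+1; (−1)^{-2·0·14}·(-1)^0·(+1)^-2 = +1.
v=7: a=7^2·(≡5), b=7^0·(≡2) mod 7; (5|7)=-1, (2|7)=+1; (−1)^{2·0·3}·(-1)^0·(+1)^2 = +1.
v=41: a=41^3·(≡16), b=41^1·(≡6) mod 41; (16|41)=+1, (6|41)=-1; (−1)^{3·1·20}·(+1)^1·(-1)^3 = -1.
v=3: a=3^4·(≡1), b=3^0·(≡1) mod 3; (1|3)=+1, (1|3)=+1; (−1)^{4·0·1}·(+1)^0·(+1)^4 = +1.
|Ram(58251283, 1927)| = 4, even; anisotropic at {2, 19, 41, 47}.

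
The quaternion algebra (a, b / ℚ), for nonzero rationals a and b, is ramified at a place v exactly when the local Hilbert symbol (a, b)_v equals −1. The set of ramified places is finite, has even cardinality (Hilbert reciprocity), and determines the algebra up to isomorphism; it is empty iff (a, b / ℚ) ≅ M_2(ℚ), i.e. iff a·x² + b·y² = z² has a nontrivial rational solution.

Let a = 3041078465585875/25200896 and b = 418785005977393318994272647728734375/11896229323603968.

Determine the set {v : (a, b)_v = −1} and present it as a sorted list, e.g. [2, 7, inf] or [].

[3, 5, 13, 29, 41, 47]

Mod squares: a ≡ 61750715, b ≡ 2607477. Check v ∈ {∞, 2, 3, 5, 7, 11, 13, 17, 19, 29, 41, 43, 47}.
v=2: v_2(a)=-8, v_2(b)=-24; units ≡ 3, 5 (mod 8); ε·ε+αω+βω = 1·0+-8·1+-24·1 ≡ 0  ⇒  (a,b)_2 = +1.
v=17: a=17^1·(≡7), b=17^3·(≡10) mod 17; (7|17)=-1, (10|17)=-1; (−1)^{1·3·8}·(-1)^3·(-1)^1 = +1.
v=29: a=29^1·(≡12), b=29^3·(≡20) mod 29; (12|29)=-1, (20|29)=+1; (−1)^{1·3·14}·(-1)^3·(+1)^1 = -1.
v=13: a=13^1·(≡7), b=13^0·(≡6) mod 13; (7|13)=-1, (6|13)=-1; (−1)^{1·0·6}·(-1)^0·(-1)^1 = -1.
v=5: a=5^3·(≡2), b=5^6·(≡3) mod 5; (2|5)=-1, (3|5)=-1; (−1)^{3·6·2}·(-1)^6·(-1)^3 = -1.
v=47: a=47^1·(≡1), b=47^2·(≡26) mod 47; (1|47)=+1, (26|47)=-1; (−1)^{1·2·23}·(+1)^2·(-1)^1 = -1.
v=∞: 61750715 > 0 and 2607477 > 0  ⇒  (a,b)_∞ = +1.
v=11: a=11^2·(≡5), b=11^4·(≡1) mod 11; (5|11)=+1, (1|11)=+1; (−1)^{2·4·5}·(+1)^4·(+1)^2 = +1.
v=19: a=19^2·(≡18), b=19^6·(≡14) mod 19; (18|19)=-1, (14|19)=-1; (−1)^{2·6·9}·(-1)^6·(-1)^2 = +1.
v=41: a=41^-1·(≡32), b=41^-1·(≡34) mod 41; (32|41)=+1, (34|41)=-1; (−1)^{-1·-1·20}·(+1)^-1·(-1)^-1 = -1.
v=3: a=3^0·(≡2), b=3^-1·(≡2) mod 3; (2|3)=-1, (2|3)=-1; (−1)^{0·-1·1}·(-1)^-1·(-1)^0 = -1.
v=7: a=7^-4·(≡5), b=7^-8·(≡3) mod 7; (5|7)=-1, (3|7)=-1; (−1)^{-4·-8·3}·(-1)^-8·(-1)^-4 = +1.
v=43: a=43^2·(≡35), b=43^5·(≡38) mod 43; (35|43)=+1, (38|43)=+1; (−1)^{2·5·21}·(+1)^5·(+1)^2 = +1.
|Ram(61750715, 2607477)| = 6, even; anisotropic at {3, 5, 13, 29, 41, 47}.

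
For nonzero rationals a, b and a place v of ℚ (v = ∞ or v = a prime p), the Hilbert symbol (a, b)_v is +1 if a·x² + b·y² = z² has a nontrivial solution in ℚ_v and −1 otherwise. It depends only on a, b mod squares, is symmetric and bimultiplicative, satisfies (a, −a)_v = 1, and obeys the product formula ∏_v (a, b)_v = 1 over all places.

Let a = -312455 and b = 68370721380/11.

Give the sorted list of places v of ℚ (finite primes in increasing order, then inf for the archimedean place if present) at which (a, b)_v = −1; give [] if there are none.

(a, b) ≡ (-312455, 12155) mod (ℚ^×)²; places V = {2, 3, 5, 11, 13, 17, 19, 23, ∞}.
(a,b)_13: α=1, u≡2; β=1, v≡3 (mod 13); (2|13)=-1, (3|13)=+1; sign (−1)^0·-1^1·+1^1 = -1.
(a,b)_19: α=1, u≡9; β=2, v≡13 (mod 19); (9|19)=+1, (13|19)=-1; sign (−1)^0·+1^2·-1^1 = -1.
(a,b)_5: α=1, u≡4; β=1, v≡1 (mod 5); (4|5)=+1, (1|5)=+1; sign (−1)^0·+1^1·+1^1 = +1.
(a,b)_17: α=0, u≡5; β=1, v≡4 (mod 17); (5|17)=-1, (4|17)=+1; sign (−1)^0·-1^1·+1^0 = -1.
(a,b)_3: α=0, u≡1; β=4, v≡2 (mod 3); (1|3)=+1, (2|3)=-1; sign (−1)^0·+1^4·-1^0 = +1.
(a,b)_23: α=1, u≡8; β=2, v≡5 (mod 23); (8|23)=+1, (5|23)=-1; sign (−1)^0·+1^2·-1^1 = -1.
(a,b)_2: α=0, β=2; u≡1, v≡3 (mod 8); ε(u)ε(v)=0·1, αω(v)=0·1, βω(u)=2·0; sum ≡ 0  ⇒  +1.
(a,b)_11: α=1, u≡8; β=-1, v≡5 (mod 11); (8|11)=-1, (5|11)=+1; sign (−1)^1·-1^-1·+1^1 = +1.
(a,b)_∞: sgn(-312455)=−, sgn(12155)=+, so +1.
(-312455, 12155 / ℚ) ramifies at {13, 17, 19, 23}: a division algebra.

[13, 17, 19, 23]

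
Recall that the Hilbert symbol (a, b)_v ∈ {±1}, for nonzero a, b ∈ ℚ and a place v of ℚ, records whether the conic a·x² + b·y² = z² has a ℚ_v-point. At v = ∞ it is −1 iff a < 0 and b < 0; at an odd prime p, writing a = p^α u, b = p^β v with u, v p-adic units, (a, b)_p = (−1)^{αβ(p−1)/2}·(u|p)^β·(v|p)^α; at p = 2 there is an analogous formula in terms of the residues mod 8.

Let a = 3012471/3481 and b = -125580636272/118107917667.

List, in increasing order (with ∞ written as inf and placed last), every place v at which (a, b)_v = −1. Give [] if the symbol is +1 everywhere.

[2, 3, 11, 23]

Mod squares: a ≡ 759, b ≡ -69. Check v ∈ {∞, 2, 3, 7, 11, 13, 19, 23, 29, 59}.
v=23: a=23^1·(≡22), b=23^1·(≡10) mod 23; (22|23)=-1, (10|23)=-1; (−1)^{1·1·11}·(-1)^1·(-1)^1 = -1.
v=2: v_2(a)=0, v_2(b)=4; units ≡ 7, 3 (mod 8); ε·ε+αω+βω = 1·1+0·1+4·0 ≡ 1  ⇒  (a,b)_2 = -1.
v=19: a=19^0·(≡10), b=19^-2·(≡16) mod 19; (10|19)=-1, (16|19)=+1; (−1)^{0·-2·9}·(-1)^-2·(+1)^0 = +1.
v=∞: 759 > 0 and -69 < 0  ⇒  (a,b)_∞ = +1.
v=29: a=29^0·(≡9), b=29^2·(≡3) mod 29; (9|29)=+1, (3|29)=-1; (−1)^{0·2·14}·(+1)^2·(-1)^0 = +1.
v=59: a=59^-2·(≡49), b=59^-4·(≡17) mod 59; (49|59)=+1, (17|59)=+1; (−1)^{-2·-4·29}·(+1)^-4·(+1)^-2 = +1.
v=13: a=13^0·(≡2), b=13^2·(≡12) mod 13; (2|13)=-1, (12|13)=+1; (−1)^{0·2·6}·(-1)^2·(+1)^0 = +1.
v=3: a=3^5·(≡1), b=3^-3·(≡1) mod 3; (1|3)=+1, (1|3)=+1; (−1)^{5·-3·1}·(+1)^-3·(+1)^5 = -1.
v=7: a=7^2·(≡6), b=7^4·(≡2) mod 7; (6|7)=-1, (2|7)=+1; (−1)^{2·4·3}·(-1)^4·(+1)^2 = +1.
v=11: a=11^1·(≡1), b=11^0·(≡10) mod 11; (1|11)=+1, (10|11)=-1; (−1)^{1·0·5}·(+1)^0·(-1)^1 = -1.
|Ram(759, -69)| = 4, even; anisotropic at {2, 3, 11, 23}.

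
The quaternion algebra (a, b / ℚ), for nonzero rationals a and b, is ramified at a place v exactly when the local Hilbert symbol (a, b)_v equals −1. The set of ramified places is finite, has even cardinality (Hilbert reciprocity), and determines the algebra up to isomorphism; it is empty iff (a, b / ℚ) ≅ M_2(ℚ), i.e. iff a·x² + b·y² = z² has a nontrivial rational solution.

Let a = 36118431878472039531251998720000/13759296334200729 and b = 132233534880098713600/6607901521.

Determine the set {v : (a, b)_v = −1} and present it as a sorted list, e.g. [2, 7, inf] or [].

[]

Mod squares: a ≡ 2737, b ≡ 154. Check v ∈ {∞, 2, 3, 5, 7, 11, 13, 17, 23, 37}.
v=11: a=11^2·(≡9), b=11^1·(≡4) mod 11; (9|11)=+1, (4|11)=+1; (−1)^{2·1·5}·(+1)^1·(+1)^2 = +1.
v=7: a=7^7·(≡5), b=7^3·(≡1) mod 7; (5|7)=-1, (1|7)=+1; (−1)^{7·3·3}·(-1)^3·(+1)^7 = +1.
v=37: a=37^-4·(≡26), b=37^-2·(≡31) mod 37; (26|37)=+1, (31|37)=-1; (−1)^{-4·-2·18}·(+1)^-2·(-1)^-4 = +1.
v=13: a=13^-8·(≡7), b=13^-6·(≡8) mod 13; (7|13)=-1, (8|13)=-1; (−1)^{-8·-6·6}·(-1)^-6·(-1)^-8 = +1.
v=2: v_2(a)=16, v_2(b)=15; units ≡ 1, 5 (mod 8); ε·ε+αω+βω = 0·0+16·1+15·0 ≡ 0  ⇒  (a,b)_2 = +1.
v=3: a=3^-2·(≡1), b=3^0·(≡1) mod 3; (1|3)=+1, (1|3)=+1; (−1)^{-2·0·1}·(+1)^0·(+1)^-2 = +1.
v=5: a=5^4·(≡3), b=5^2·(≡4) mod 5; (3|5)=-1, (4|5)=+1; (−1)^{4·2·2}·(-1)^2·(+1)^4 = +1.
v=∞: 2737 > 0 and 154 > 0  ⇒  (a,b)_∞ = +1.
v=17: a=17^3·(≡1), b=17^2·(≡13) mod 17; (1|17)=+1, (13|17)=+1; (−1)^{3·2·8}·(+1)^2·(+1)^3 = +1.
v=23: a=23^9·(≡2), b=23^6·(≡16) mod 23; (2|23)=+1, (16|23)=+1; (−1)^{9·6·11}·(+1)^6·(+1)^9 = +1.
Ram(a, b) = ∅: the form 2737·x² + 154·y² − z² is isotropic over every ℚ_v, so by Hasse–Minkowski it is isotropic over ℚ.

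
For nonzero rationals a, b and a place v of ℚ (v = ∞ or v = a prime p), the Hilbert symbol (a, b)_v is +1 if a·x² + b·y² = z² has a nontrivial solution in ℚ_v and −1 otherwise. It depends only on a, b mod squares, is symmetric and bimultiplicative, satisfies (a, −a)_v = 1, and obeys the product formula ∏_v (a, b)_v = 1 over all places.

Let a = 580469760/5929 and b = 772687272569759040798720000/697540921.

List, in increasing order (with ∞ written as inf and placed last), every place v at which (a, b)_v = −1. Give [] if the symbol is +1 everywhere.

[5, 13, 17, 19]

(a, b) ≡ (62985, 12597) mod (ℚ^×)²; places V = {2, 3, 5, 7, 11, 13, 17, 19, ∞}.
(a,b)_2: α=10, β=36; u≡1, v≡5 (mod 8); ε(u)ε(v)=0·0, αω(v)=10·1, βω(u)=36·0; sum ≡ 0  ⇒  +1.
(a,b)_11: α=-2, u≡7; β=-2, v≡10 (mod 11); (7|11)=-1, (10|11)=-1; sign (−1)^0·-1^-2·-1^-2 = +1.
(a,b)_19: α=1, u≡9; β=3, v≡11 (mod 19); (9|19)=+1, (11|19)=+1; sign (−1)^1·+1^3·+1^1 = -1.
(a,b)_3: α=3, u≡1; β=5, v≡2 (mod 3); (1|3)=+1, (2|3)=-1; sign (−1)^1·+1^5·-1^3 = +1.
(a,b)_7: α=-2, u≡5; β=-8, v≡2 (mod 7); (5|7)=-1, (2|7)=+1; sign (−1)^0·-1^-8·+1^-2 = +1.
(a,b)_17: α=1, u≡9; β=3, v≡3 (mod 17); (9|17)=+1, (3|17)=-1; sign (−1)^0·+1^3·-1^1 = -1.
(a,b)_∞: sgn(62985)=+, sgn(12597)=+, so +1.
(a,b)_13: α=1, u≡4; β=3, v≡7 (mod 13); (4|13)=+1, (7|13)=-1; sign (−1)^0·+1^3·-1^1 = -1.
(a,b)_5: α=1, u≡3; β=4, v≡2 (mod 5); (3|5)=-1, (2|5)=-1; sign (−1)^0·-1^4·-1^1 = -1.
(62985, 12597 / ℚ) ramifies at {5, 13, 17, 19}: a division algebra.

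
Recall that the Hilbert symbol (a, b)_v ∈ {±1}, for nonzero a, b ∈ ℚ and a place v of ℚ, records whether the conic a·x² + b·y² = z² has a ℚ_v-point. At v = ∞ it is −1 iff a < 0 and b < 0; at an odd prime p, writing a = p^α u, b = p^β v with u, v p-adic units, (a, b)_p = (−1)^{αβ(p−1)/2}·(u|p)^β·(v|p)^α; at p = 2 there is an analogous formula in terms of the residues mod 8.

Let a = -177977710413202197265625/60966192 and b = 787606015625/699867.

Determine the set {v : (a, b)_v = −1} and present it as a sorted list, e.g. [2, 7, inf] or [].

Mod squares: a ≡ -90915, b ≡ 7395. Check v ∈ {∞, 2, 3, 5, 7, 11, 13, 17, 19, 23, 29}.
v=2: v_2(a)=-4, v_2(b)=0; units ≡ 5, 3 (mod 8); ε·ε+αω+βω = 0·1+-4·1+0·1 ≡ 0  ⇒  (a,b)_2 = +1.
v=29: a=29^3·(≡12), b=29^1·(≡28) mod 29; (12|29)=-1, (28|29)=+1; (−1)^{3·1·14}·(-1)^1·(+1)^3 = -1.
v=5: a=5^11·(≡2), b=5^7·(≡1) mod 5; (2|5)=-1, (1|5)=+1; (−1)^{11·7·2}·(-1)^7·(+1)^11 = -1.
v=11: a=11^5·(≡8), b=11^2·(≡3) mod 11; (8|11)=-1, (3|11)=+1; (−1)^{5·2·5}·(-1)^2·(+1)^5 = +1.
v=3: a=3^-1·(≡1), b=3^-3·(≡2) mod 3; (1|3)=+1, (2|3)=-1; (−1)^{-1·-3·1}·(+1)^-3·(-1)^-1 = +1.
v=13: a=13^2·(≡6), b=13^2·(≡6) mod 13; (6|13)=-1, (6|13)=-1; (−1)^{2·2·6}·(-1)^2·(-1)^2 = +1.
v=7: a=7^-4·(≡1), b=7^-2·(≡3) mod 7; (1|7)=+1, (3|7)=-1; (−1)^{-4·-2·3}·(+1)^-2·(-1)^-4 = +1.
v=17: a=17^2·(≡4), b=17^1·(≡6) mod 17; (4|17)=+1, (6|17)=-1; (−1)^{2·1·8}·(+1)^1·(-1)^2 = +1.
v=19: a=19^1·(≡15), b=19^0·(≡17) mod 19; (15|19)=-1, (17|19)=+1; (−1)^{1·0·9}·(-1)^0·(+1)^1 = +1.
v=∞: -90915 < 0 and 7395 > 0  ⇒  (a,b)_∞ = +1.
v=23: a=23^-2·(≡18), b=23^-2·(≡13) mod 23; (18|23)=+1, (13|23)=+1; (−1)^{-2·-2·11}·(+1)^-2·(+1)^-2 = +1.
|Ram(-90915, 7395)| = 2, even; anisotropic at {5, 29}.

[5, 29]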